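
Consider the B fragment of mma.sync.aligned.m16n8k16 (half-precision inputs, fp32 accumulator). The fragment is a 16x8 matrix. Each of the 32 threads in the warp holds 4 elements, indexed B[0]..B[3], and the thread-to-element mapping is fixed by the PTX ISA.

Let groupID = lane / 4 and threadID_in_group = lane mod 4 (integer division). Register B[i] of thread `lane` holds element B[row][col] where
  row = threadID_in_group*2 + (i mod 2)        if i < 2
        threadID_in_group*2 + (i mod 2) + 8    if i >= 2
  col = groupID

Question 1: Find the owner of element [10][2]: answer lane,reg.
9,2

c: 2->gid=2  r: 10->r8=1,tid=1,i&1=0
L=2*4+1=9  i=1*2+0=2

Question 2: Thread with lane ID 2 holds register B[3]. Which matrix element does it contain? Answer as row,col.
L=2->gid=2>>2=0, tid=2&3=2
[3]->row 2·2+1+8=13  col gid=0

13,0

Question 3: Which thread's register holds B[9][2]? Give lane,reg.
c=2⇒gr=2  r=9⇒Rb=1,th=0,odd=1
L=2*4+0=8  i=1*2+1=3

8,3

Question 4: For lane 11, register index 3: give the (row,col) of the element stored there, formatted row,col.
15,2

L=11->gid=11>>2=2, tid=11&3=3
[3]->row 3·2+1+8=15  col gid=2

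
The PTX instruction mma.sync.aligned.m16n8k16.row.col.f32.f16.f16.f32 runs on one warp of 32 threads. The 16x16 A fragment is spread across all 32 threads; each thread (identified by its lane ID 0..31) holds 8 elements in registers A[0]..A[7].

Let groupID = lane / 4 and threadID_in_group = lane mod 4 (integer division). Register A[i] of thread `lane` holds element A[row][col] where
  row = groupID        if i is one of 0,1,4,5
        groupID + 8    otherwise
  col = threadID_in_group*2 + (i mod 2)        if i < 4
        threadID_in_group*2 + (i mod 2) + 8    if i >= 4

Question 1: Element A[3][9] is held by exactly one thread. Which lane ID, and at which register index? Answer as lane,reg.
12,5

r:3=>grp=3,rB=0  c:9=>cB=1,tig=0,lo=1
L=3*4+0=12  i=1*4+0*2+1=5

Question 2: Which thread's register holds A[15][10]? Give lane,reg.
29,6

r=15⇒gr=7,Rb=1  c=10⇒Cb=1,th=1,odd=0
L=7*4+1=29  i=1*4+1*2+0=6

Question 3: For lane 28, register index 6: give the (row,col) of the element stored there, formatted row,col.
15,8

lane 28->28/4=7, 28 mod 4=0
i=6  r:7+8->15  c:2·0+0+8->8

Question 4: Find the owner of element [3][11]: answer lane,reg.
13,5

r=3⇒gr=3,Rb=0  c=11⇒Cb=1,th=1,odd=1
L=3*4+1=13  i=1*4+0*2+1=5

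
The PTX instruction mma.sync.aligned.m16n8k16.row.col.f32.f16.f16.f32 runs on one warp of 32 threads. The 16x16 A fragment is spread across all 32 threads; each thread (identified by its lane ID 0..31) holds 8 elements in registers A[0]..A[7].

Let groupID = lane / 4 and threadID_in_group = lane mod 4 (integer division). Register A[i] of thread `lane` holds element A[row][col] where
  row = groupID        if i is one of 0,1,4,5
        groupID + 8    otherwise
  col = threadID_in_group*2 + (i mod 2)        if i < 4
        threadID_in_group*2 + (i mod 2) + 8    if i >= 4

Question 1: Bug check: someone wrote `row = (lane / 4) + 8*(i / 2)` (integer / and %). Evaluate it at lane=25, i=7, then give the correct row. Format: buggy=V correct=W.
buggy=30 correct=14

`(lane / 4) + 8*(i / 2)`[25,7]→30
L=25→G=25>>2=6, T=25&3=1
[7]→row 6+8=14  col 1·2+1+8=11
row: 30 vs 14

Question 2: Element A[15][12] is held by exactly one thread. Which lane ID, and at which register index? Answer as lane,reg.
30,6

r=15⇒gr=7,Rb=1  c=12⇒Cb=1,th=2,odd=0
L=7*4+2=30  i=1*4+1*2+0=6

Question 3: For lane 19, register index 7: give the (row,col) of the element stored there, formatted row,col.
12,15

19: G=4,T=3
[7] (4+8,3*2+1+8) = (12,15)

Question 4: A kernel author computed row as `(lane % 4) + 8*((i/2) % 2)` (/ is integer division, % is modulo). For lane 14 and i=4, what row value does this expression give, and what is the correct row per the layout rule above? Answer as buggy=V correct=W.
`(lane % 4) + 8*((i/2) % 2)`[14,4]->2
14: g=3,t=2
[4] (3+0,2*2+0+8) = (3,12)
row: 2 vs 3

buggy=2 correct=3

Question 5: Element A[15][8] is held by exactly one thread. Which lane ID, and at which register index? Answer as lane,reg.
r=15⇒gr=7,Rb=1  c=8⇒Cb=1,th=0,odd=0
L=7*4+0=28  i=1*4+1*2+0=6

28,6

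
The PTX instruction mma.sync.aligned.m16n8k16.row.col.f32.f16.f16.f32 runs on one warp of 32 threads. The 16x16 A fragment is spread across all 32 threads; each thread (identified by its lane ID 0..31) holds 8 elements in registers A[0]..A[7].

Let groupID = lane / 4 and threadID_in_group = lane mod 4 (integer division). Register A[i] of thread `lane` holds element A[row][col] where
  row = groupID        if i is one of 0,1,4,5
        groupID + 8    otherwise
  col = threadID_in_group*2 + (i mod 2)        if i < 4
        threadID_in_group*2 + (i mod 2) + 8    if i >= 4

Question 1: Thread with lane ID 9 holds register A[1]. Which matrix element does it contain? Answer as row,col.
2,3

L=9->g=9>>2=2, t=9&3=1
[1]->row 2+0=2  col 1·2+1+0=3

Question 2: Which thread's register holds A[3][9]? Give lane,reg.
r:3=>grp=3,rB=0  c:9=>cB=1,tig=0,lo=1
L=3*4+0=12  i=1*4+0*2+1=5

12,5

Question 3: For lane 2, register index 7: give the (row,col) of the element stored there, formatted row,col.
8,13

lane 2: gr=0 (2/4), th=2 (2%4)
i=7: r=0+8=8, c=2*2+1+8=13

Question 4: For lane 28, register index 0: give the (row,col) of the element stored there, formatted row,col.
L=28->gid=28>>2=7, tid=28&3=0
[0]->row 7+0=7  col 0·2+0+0=0

7,0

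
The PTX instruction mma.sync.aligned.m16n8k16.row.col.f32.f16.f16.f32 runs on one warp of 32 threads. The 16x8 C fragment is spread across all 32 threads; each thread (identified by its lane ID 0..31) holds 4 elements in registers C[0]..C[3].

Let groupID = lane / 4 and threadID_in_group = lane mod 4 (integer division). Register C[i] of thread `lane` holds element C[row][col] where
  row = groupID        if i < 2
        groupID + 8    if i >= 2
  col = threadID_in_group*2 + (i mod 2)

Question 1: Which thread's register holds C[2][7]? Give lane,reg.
11,1

r: 2->gid=2,r8=0  c: 7->tid=3,i&1=1
L=2*4+3=11  i=0*2+1=1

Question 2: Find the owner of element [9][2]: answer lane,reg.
5,2

r: 9->gid=1,r8=1  c: 2->tid=1,i&1=0
L=1*4+1=5  i=1*2+0=2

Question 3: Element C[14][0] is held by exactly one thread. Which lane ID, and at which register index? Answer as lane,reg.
r=14⇒gr=6,Rb=1  c=0⇒th=0,odd=0
L=6*4+0=24  i=1*2+0=2

24,2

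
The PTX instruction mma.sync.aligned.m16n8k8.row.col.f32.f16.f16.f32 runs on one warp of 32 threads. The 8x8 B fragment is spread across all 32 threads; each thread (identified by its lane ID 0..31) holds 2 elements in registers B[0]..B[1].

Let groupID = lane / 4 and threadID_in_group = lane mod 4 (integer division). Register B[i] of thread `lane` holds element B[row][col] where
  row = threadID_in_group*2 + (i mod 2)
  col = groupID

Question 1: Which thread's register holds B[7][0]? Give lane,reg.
3,1

c=0⇒gr=0  r=7⇒th=3,odd=1
L=0*4+3=3  i=1=1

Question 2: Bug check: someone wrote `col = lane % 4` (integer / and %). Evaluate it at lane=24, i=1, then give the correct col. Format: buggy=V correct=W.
buggy=0 correct=6

`lane % 4`[24,1]->0
lane 24: g=6 (24/4), t=0 (24%4)
i=1: r=0*2+1=1, c=g=6
col: 0 vs 6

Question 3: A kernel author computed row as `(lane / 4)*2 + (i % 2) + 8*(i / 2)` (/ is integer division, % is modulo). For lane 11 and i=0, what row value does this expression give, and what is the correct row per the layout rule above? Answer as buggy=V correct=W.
buggy=4 correct=6

`(lane / 4)*2 + (i % 2) + 8*(i / 2)`[11,0]⇒4
11: gr=2,th=3
[0] (3*2+0,2) = (6,2)
row: 4 vs 6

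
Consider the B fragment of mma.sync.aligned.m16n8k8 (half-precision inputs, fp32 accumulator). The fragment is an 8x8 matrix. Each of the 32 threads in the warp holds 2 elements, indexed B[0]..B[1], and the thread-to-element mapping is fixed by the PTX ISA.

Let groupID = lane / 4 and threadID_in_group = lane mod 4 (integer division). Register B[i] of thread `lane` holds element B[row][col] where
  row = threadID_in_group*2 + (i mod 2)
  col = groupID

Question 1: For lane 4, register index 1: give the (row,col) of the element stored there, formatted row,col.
lane 4->4/4=1, 4 mod 4=0
i=1  r:2·0+1->1  c:1

1,1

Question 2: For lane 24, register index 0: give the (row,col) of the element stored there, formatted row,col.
0,6

lane 24: G=6 (24/4), T=0 (24%4)
i=0: r=0*2+0=0, c=G=6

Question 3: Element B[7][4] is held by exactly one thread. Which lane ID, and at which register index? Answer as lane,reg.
c=4→G=4  r=7→T=3,p=1
L=4*4+3=19  i=1=1

19,1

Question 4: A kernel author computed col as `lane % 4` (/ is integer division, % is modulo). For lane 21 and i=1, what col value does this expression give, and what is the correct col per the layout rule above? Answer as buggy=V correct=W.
`lane % 4`[21,1]⇒1
L=21⇒gr=21>>2=5, th=21&3=1
[1]⇒row 1·2+1=3  col gr=5
col: 1 vs 5

buggy=1 correct=5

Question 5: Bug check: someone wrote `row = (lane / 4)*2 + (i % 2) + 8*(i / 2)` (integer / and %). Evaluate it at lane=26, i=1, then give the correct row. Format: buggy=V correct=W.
`(lane / 4)*2 + (i % 2) + 8*(i / 2)`[26,1]=>13
L=26=>grp=26>>2=6, tig=26&3=2
[1]=>row 2·2+1=5  col grp=6
row: 13 vs 5

buggy=13 correct=5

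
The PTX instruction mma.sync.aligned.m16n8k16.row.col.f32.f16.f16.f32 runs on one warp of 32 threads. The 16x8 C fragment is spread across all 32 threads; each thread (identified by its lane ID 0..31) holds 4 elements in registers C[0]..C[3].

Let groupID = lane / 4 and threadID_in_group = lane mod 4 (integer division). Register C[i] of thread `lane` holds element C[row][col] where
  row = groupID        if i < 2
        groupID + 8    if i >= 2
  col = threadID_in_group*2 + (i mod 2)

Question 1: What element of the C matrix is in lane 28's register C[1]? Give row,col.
lane 28⇒28/4=7, 28 mod 4=0
i=1  r:7+0⇒7  c:2·0+1⇒1

7,1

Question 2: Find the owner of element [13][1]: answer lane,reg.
r=13→G=5,rhi=1  c=1→T=0,p=1
L=5*4+0=20  i=1*2+1=3

20,3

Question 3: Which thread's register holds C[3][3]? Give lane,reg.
r: 3->gid=3,r8=0  c: 3->tid=1,i&1=1
L=3*4+1=13  i=0*2+1=1

13,1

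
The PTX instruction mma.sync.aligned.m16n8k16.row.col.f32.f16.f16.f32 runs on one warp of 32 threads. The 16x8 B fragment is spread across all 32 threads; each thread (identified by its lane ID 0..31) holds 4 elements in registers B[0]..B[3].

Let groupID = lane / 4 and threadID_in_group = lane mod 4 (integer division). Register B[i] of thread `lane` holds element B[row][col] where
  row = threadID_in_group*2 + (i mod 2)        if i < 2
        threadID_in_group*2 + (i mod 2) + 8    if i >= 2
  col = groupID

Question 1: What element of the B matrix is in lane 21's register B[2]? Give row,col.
10,5

lane 21: gid=5 (21/4), tid=1 (21%4)
i=2: r=1*2+0+8=10, c=gid=5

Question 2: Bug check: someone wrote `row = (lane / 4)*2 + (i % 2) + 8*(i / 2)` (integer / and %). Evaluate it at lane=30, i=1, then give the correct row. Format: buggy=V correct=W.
`(lane / 4)*2 + (i % 2) + 8*(i / 2)`[30,1]->15
lane 30->30/4=7, 30 mod 4=2
i=1  r:2·2+1+0->5  c:7
row: 15 vs 5

buggy=15 correct=5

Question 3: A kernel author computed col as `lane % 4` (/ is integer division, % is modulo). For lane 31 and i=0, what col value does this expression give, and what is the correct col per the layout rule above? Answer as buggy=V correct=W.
buggy=3 correct=7

`lane % 4`[31,0]->3
lane 31->31/4=7, 31 mod 4=3
i=0  r:2·3+0+0->6  c:7
col: 3 vs 7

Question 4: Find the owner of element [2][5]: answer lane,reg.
c=5->g=5  r=2->rb=0,t=1,b0=0
L=5*4+1=21  i=0*2+0=0

21,0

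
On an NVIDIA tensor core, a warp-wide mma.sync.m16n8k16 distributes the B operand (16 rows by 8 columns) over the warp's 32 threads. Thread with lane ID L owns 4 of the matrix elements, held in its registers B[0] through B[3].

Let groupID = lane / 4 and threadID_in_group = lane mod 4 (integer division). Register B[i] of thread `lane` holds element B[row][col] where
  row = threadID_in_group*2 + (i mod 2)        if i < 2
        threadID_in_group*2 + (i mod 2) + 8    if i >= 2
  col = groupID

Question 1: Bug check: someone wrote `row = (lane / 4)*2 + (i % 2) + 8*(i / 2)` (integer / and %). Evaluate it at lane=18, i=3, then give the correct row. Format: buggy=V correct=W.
buggy=17 correct=13

`(lane / 4)*2 + (i % 2) + 8*(i / 2)`[18,3]->17
lane 18->18/4=4, 18 mod 4=2
i=3  r:2·2+1+8->13  c:4
row: 17 vs 13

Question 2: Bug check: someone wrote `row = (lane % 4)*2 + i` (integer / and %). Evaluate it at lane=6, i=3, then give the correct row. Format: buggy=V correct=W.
`(lane % 4)*2 + i`[6,3]⇒7
L=6⇒gr=6>>2=1, th=6&3=2
[3]⇒row 2·2+1+8=13  col gr=1
row: 7 vs 13

buggy=7 correct=13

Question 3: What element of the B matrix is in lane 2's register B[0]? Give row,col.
4,0

2: g=0,t=2
[0] (2*2+0+0,0) = (4,0)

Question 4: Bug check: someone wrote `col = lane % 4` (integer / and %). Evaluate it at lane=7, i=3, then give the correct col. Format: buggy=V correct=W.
`lane % 4`[7,3]->3
lane 7->7/4=1, 7 mod 4=3
i=3  r:2·3+1+8->15  c:1
col: 3 vs 1

buggy=3 correct=1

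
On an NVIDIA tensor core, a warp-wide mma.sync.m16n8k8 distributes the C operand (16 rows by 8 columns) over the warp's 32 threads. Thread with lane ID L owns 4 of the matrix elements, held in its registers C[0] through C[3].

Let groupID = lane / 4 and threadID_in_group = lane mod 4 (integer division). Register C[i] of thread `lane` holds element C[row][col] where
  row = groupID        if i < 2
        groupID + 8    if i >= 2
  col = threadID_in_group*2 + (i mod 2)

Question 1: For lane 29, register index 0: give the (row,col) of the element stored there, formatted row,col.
L=29→G=29>>2=7, T=29&3=1
[0]→row 7+0=7  col 1·2+0=2

7,2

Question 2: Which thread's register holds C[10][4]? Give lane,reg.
r=10→G=2,rhi=1  c=4→T=2,p=0
L=2*4+2=10  i=1*2+0=2

10,2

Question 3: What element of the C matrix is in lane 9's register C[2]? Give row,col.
lane 9: grp=2 (9/4), tig=1 (9%4)
i=2: r=2+8=10, c=1*2+0=2

10,2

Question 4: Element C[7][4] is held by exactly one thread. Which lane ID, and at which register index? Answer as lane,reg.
r=7⇒gr=7,Rb=0  c=4⇒th=2,odd=0
L=7*4+2=30  i=0*2+0=0

30,0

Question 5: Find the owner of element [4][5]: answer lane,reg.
18,1

r:4=>grp=4,rB=0  c:5=>tig=2,lo=1
L=4*4+2=18  i=0*2+1=1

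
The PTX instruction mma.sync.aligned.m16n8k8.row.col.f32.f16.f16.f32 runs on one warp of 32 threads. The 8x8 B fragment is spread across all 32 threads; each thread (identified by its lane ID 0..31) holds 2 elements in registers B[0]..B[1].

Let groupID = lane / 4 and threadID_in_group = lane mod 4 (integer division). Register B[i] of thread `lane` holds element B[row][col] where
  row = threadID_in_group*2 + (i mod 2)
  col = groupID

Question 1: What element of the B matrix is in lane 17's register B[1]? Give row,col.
3,4

lane 17=>17/4=4, 17 mod 4=1
i=1  r:2·1+1=>3  c:4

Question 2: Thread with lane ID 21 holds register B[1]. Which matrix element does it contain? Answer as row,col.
3,5

L=21⇒gr=21>>2=5, th=21&3=1
[1]⇒row 1·2+1=3  col gr=5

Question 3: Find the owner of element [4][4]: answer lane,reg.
18,0

c=4→G=4  r=4→T=2,p=0
L=4*4+2=18  i=0=0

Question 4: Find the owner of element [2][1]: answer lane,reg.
c:1=>grp=1  r:2=>tig=1,lo=0
L=1*4+1=5  i=0=0

5,0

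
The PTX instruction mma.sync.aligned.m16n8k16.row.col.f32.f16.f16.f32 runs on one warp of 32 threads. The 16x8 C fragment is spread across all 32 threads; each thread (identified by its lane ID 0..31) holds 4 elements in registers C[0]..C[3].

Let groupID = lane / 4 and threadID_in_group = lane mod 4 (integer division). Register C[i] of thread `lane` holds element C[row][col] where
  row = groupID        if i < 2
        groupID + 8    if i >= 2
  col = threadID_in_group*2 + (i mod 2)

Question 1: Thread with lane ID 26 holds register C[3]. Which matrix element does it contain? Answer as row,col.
26: g=6,t=2
[3] (6+8,2*2+1) = (14,5)

14,5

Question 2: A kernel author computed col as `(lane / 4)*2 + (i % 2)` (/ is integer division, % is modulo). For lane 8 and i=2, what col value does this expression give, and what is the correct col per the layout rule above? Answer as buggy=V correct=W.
`(lane / 4)*2 + (i % 2)`[8,2]=>4
lane 8=>8/4=2, 8 mod 4=0
i=2  r:2+8=>10  c:2·0+0=>0
col: 4 vs 0

buggy=4 correct=0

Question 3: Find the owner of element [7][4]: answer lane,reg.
30,0

r=7⇒gr=7,Rb=0  c=4⇒th=2,odd=0
L=7*4+2=30  i=0*2+0=0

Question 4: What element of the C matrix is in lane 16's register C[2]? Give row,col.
lane 16->16/4=4, 16 mod 4=0
i=2  r:4+8->12  c:2·0+0->0

12,0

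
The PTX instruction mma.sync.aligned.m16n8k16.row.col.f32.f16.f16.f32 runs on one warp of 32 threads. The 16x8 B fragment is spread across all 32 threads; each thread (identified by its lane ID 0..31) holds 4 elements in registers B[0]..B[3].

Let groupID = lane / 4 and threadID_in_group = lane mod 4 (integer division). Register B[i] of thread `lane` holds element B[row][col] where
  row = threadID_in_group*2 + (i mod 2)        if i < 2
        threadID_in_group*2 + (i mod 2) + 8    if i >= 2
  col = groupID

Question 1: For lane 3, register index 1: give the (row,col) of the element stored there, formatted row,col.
7,0

lane 3: grp=0 (3/4), tig=3 (3%4)
i=1: r=3*2+1+0=7, c=grp=0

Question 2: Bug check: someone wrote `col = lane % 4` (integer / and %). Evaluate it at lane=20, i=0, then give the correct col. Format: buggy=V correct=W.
`lane % 4`[20,0]→0
L=20→G=20>>2=5, T=20&3=0
[0]→row 0·2+0+0=0  col G=5
col: 0 vs 5

buggy=0 correct=5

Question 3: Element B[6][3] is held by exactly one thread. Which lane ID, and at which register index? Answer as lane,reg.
c=3→G=3  r=6→rhi=0,T=3,p=0
L=3*4+3=15  i=0*2+0=0

15,0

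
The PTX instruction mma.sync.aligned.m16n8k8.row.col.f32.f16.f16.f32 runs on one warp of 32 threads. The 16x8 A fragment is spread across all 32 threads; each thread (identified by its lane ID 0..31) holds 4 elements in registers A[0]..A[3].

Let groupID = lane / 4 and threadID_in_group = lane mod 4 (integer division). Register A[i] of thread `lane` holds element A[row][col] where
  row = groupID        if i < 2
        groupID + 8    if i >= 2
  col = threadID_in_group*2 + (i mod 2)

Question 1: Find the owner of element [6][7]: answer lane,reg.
r=6→G=6,rhi=0  c=7→T=3,p=1
L=6*4+3=27  i=0*2+1=1

27,1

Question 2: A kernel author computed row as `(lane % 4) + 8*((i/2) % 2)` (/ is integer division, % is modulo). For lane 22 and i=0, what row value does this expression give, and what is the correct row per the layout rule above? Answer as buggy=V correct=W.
buggy=2 correct=5

`(lane % 4) + 8*((i/2) % 2)`[22,0]->2
lane 22: gid=5 (22/4), tid=2 (22%4)
i=0: r=5+0=5, c=2*2+0=4
row: 2 vs 5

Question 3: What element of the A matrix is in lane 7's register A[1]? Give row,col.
7: g=1,t=3
[1] (1+0,3*2+1) = (1,7)

1,7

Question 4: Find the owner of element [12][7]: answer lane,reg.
19,3

r=12->g=4,rb=1  c=7->t=3,b0=1
L=4*4+3=19  i=1*2+1=3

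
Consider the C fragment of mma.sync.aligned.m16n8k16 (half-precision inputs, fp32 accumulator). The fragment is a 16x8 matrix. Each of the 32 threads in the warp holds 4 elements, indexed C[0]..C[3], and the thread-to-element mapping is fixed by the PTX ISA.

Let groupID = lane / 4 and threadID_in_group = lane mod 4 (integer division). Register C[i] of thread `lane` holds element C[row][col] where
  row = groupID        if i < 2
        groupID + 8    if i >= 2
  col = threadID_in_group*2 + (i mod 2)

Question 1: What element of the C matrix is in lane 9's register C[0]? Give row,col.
2,2

lane 9→9/4=2, 9 mod 4=1
i=0  r:2+0→2  c:2·1+0→2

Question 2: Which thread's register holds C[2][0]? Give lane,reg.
8,0

r=2→G=2,rhi=0  c=0→T=0,p=0
L=2*4+0=8  i=0*2+0=0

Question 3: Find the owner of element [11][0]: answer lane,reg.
12,2

r=11⇒gr=3,Rb=1  c=0⇒th=0,odd=0
L=3*4+0=12  i=1*2+0=2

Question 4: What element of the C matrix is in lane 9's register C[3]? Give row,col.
lane 9: gid=2 (9/4), tid=1 (9%4)
i=3: r=2+8=10, c=1*2+1=3

10,3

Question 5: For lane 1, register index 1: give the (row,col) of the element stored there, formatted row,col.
1: G=0,T=1
[1] (0+0,1*2+1) = (0,3)

0,3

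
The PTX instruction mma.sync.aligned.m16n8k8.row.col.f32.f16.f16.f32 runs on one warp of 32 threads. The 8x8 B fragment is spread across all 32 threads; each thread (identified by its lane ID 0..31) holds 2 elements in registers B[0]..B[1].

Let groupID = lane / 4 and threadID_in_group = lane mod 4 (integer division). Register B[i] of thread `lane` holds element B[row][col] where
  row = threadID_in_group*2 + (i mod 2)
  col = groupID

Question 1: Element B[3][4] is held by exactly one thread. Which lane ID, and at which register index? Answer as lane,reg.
17,1

c=4⇒gr=4  r=3⇒th=1,odd=1
L=4*4+1=17  i=1=1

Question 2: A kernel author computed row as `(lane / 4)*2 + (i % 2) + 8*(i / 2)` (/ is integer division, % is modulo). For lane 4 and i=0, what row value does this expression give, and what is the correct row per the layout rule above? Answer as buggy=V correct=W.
buggy=2 correct=0

`(lane / 4)*2 + (i % 2) + 8*(i / 2)`[4,0]->2
L=4->g=4>>2=1, t=4&3=0
[0]->row 0·2+0=0  col g=1
row: 2 vs 0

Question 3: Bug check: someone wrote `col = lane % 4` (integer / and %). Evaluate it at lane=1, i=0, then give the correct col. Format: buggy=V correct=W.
`lane % 4`[1,0]=>1
lane 1: grp=0 (1/4), tig=1 (1%4)
i=0: r=1*2+0=2, c=grp=0
col: 1 vs 0

buggy=1 correct=0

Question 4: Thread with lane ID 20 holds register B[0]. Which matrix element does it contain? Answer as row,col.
0,5

L=20⇒gr=20>>2=5, th=20&3=0
[0]⇒row 0·2+0=0  col gr=5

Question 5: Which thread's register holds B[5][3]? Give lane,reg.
14,1

c=3⇒gr=3  r=5⇒th=2,odd=1
L=3*4+2=14  i=1=1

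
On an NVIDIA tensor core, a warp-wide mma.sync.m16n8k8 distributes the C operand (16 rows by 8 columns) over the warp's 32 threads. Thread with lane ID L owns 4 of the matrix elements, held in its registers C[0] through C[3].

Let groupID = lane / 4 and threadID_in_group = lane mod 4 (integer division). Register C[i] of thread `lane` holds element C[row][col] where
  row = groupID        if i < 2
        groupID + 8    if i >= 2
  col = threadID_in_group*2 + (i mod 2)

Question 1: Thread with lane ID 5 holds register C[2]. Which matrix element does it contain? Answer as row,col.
5: g=1,t=1
[2] (1+8,1*2+0) = (9,2)

9,2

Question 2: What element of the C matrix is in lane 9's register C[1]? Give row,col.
2,3

lane 9=>9/4=2, 9 mod 4=1
i=1  r:2+0=>2  c:2·1+1=>3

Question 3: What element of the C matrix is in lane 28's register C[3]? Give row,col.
15,1

lane 28→28/4=7, 28 mod 4=0
i=3  r:7+8→15  c:2·0+1→1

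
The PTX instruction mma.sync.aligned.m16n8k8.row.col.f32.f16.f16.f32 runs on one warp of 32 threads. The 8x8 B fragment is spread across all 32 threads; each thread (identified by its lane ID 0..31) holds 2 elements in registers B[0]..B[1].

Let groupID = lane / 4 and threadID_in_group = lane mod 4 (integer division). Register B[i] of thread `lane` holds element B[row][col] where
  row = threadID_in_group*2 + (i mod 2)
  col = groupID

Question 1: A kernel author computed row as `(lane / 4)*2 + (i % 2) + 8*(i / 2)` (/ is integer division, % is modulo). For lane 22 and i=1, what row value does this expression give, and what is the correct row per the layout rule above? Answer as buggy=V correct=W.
`(lane / 4)*2 + (i % 2) + 8*(i / 2)`[22,1]→11
L=22→G=22>>2=5, T=22&3=2
[1]→row 2·2+1=5  col G=5
row: 11 vs 5

buggy=11 correct=5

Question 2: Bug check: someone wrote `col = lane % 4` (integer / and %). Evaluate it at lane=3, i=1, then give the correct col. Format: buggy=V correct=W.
buggy=3 correct=0

`lane % 4`[3,1]->3
lane 3->3/4=0, 3 mod 4=3
i=1  r:2·3+1->7  c:0
col: 3 vs 0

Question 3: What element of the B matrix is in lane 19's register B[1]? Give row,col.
7,4

19: grp=4,tig=3
[1] (3*2+1,4) = (7,4)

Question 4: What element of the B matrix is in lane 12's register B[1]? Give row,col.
L=12->g=12>>2=3, t=12&3=0
[1]->row 0·2+1=1  col g=3

1,3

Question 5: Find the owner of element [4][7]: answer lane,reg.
30,0

c=7->g=7  r=4->t=2,b0=0
L=7*4+2=30  i=0=0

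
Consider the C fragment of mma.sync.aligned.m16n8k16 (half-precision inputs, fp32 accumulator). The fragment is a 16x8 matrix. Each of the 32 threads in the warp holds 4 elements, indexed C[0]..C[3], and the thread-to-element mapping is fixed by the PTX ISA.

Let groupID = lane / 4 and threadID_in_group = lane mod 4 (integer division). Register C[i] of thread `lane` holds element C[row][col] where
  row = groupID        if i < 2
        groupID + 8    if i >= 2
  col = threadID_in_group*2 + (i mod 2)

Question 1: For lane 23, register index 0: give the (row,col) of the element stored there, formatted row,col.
lane 23->23/4=5, 23 mod 4=3
i=0  r:5+0->5  c:2·3+0->6

5,6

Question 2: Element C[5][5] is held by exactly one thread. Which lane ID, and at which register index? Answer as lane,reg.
22,1

r: 5->gid=5,r8=0  c: 5->tid=2,i&1=1
L=5*4+2=22  i=0*2+1=1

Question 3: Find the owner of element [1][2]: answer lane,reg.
r=1⇒gr=1,Rb=0  c=2⇒th=1,odd=0
L=1*4+1=5  i=0*2+0=0

5,0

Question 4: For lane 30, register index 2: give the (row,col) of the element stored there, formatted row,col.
15,4

lane 30: gid=7 (30/4), tid=2 (30%4)
i=2: r=7+8=15, c=2*2+0=4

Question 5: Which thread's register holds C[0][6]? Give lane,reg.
r=0⇒gr=0,Rb=0  c=6⇒th=3,odd=0
L=0*4+3=3  i=0*2+0=0

3,0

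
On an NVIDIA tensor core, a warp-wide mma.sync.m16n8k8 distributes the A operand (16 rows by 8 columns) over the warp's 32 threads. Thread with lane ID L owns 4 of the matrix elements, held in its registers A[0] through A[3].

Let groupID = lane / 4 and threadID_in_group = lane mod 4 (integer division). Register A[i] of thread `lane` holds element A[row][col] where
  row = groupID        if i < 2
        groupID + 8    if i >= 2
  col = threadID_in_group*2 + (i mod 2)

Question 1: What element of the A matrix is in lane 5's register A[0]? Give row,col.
lane 5⇒5/4=1, 5 mod 4=1
i=0  r:1+0⇒1  c:2·1+0⇒2

1,2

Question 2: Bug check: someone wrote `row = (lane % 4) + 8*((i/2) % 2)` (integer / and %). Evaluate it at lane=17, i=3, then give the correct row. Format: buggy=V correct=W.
buggy=9 correct=12

`(lane % 4) + 8*((i/2) % 2)`[17,3]⇒9
lane 17⇒17/4=4, 17 mod 4=1
i=3  r:4+8⇒12  c:2·1+1⇒3
row: 9 vs 12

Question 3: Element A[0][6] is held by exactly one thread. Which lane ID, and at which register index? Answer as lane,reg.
3,0

r=0→G=0,rhi=0  c=6→T=3,p=0
L=0*4+3=3  i=0*2+0=0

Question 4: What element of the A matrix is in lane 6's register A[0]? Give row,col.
L=6→G=6>>2=1, T=6&3=2
[0]→row 1+0=1  col 2·2+0=4

1,4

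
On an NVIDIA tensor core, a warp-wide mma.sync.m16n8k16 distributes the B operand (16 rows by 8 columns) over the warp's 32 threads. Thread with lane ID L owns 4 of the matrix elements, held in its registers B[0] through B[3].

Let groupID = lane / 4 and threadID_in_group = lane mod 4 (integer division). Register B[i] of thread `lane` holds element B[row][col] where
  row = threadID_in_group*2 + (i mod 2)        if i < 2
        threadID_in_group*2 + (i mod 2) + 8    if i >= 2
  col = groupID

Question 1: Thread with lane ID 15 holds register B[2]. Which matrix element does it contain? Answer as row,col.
L=15->g=15>>2=3, t=15&3=3
[2]->row 3·2+0+8=14  col g=3

14,3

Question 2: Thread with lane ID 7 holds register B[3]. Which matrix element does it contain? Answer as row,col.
lane 7: grp=1 (7/4), tig=3 (7%4)
i=3: r=3*2+1+8=15, c=grp=1

15,1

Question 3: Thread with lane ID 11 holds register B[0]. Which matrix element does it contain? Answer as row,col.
6,2

L=11=>grp=11>>2=2, tig=11&3=3
[0]=>row 3·2+0+0=6  col grp=2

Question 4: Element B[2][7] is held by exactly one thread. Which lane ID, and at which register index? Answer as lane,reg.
c:7=>grp=7  r:2=>rB=0,tig=1,lo=0
L=7*4+1=29  i=0*2+0=0

29,0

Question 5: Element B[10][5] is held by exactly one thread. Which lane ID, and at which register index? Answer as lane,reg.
c=5⇒gr=5  r=10⇒Rb=1,th=1,odd=0
L=5*4+1=21  i=1*2+0=2

21,2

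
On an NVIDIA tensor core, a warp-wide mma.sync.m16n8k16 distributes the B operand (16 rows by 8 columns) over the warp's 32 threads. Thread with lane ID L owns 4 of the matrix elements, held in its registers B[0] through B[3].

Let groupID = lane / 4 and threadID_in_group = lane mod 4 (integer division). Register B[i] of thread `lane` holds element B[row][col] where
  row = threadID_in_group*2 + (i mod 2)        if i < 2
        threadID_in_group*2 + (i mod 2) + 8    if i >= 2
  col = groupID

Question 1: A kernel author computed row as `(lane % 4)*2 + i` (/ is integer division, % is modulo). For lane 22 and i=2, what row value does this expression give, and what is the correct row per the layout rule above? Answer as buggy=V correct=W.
buggy=6 correct=12

`(lane % 4)*2 + i`[22,2]→6
22: G=5,T=2
[2] (2*2+0+8,5) = (12,5)
row: 6 vs 12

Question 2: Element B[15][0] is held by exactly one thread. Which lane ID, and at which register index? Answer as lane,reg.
3,3

c=0→G=0  r=15→rhi=1,T=3,p=1
L=0*4+3=3  i=1*2+1=3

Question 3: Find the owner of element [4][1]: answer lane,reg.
c=1→G=1  r=4→rhi=0,T=2,p=0
L=1*4+2=6  i=0*2+0=0

6,0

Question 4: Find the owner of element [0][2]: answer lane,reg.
c:2=>grp=2  r:0=>rB=0,tig=0,lo=0
L=2*4+0=8  i=0*2+0=0

8,0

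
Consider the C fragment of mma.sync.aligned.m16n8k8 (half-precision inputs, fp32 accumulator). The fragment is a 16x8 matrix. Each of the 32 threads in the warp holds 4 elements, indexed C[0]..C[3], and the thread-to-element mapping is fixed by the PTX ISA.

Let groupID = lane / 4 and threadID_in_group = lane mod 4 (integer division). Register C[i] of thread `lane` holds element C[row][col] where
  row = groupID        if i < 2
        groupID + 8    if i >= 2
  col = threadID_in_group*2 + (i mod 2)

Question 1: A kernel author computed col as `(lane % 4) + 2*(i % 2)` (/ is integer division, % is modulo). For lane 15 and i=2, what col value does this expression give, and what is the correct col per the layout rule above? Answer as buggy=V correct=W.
buggy=3 correct=6

`(lane % 4) + 2*(i % 2)`[15,2]⇒3
lane 15⇒15/4=3, 15 mod 4=3
i=2  r:3+8⇒11  c:2·3+0⇒6
col: 3 vs 6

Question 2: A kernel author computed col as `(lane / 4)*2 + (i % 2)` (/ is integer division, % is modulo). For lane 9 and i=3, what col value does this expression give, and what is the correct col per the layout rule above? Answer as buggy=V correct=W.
`(lane / 4)*2 + (i % 2)`[9,3]->5
9: gid=2,tid=1
[3] (2+8,1*2+1) = (10,3)
col: 5 vs 3

buggy=5 correct=3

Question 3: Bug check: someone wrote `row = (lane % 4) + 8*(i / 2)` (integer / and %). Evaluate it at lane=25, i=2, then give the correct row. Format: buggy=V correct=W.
`(lane % 4) + 8*(i / 2)`[25,2]->9
lane 25->25/4=6, 25 mod 4=1
i=2  r:6+8->14  c:2·1+0->2
row: 9 vs 14

buggy=9 correct=14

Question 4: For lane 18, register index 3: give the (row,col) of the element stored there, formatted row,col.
lane 18->18/4=4, 18 mod 4=2
i=3  r:4+8->12  c:2·2+1->5

12,5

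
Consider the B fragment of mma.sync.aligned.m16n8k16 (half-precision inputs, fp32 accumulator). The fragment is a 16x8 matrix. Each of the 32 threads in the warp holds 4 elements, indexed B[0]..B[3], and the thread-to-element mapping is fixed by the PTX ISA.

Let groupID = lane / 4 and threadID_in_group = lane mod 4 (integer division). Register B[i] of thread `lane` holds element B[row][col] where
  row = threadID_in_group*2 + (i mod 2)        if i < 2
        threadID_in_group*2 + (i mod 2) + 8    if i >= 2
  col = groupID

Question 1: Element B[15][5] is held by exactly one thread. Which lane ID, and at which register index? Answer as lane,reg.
c=5⇒gr=5  r=15⇒Rb=1,th=3,odd=1
L=5*4+3=23  i=1*2+1=3

23,3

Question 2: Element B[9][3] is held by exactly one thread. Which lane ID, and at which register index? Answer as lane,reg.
c:3=>grp=3  r:9=>rB=1,tig=0,lo=1
L=3*4+0=12  i=1*2+1=3

12,3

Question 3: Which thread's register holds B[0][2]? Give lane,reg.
8,0

c:2=>grp=2  r:0=>rB=0,tig=0,lo=0
L=2*4+0=8  i=0*2+0=0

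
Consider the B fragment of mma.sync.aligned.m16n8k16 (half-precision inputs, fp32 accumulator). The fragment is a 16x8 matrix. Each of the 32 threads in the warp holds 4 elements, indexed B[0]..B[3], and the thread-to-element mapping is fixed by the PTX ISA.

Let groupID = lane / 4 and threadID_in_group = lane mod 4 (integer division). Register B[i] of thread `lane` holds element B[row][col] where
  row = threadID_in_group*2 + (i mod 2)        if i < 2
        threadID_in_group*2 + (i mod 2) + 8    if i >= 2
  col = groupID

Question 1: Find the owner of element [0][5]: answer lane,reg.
c=5->g=5  r=0->rb=0,t=0,b0=0
L=5*4+0=20  i=0*2+0=0

20,0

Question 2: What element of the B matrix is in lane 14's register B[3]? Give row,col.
lane 14: G=3 (14/4), T=2 (14%4)
i=3: r=2*2+1+8=13, c=G=3

13,3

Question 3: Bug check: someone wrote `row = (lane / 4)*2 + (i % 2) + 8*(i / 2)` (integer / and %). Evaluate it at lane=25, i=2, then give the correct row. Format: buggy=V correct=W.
buggy=20 correct=10

`(lane / 4)*2 + (i % 2) + 8*(i / 2)`[25,2]⇒20
lane 25⇒25/4=6, 25 mod 4=1
i=2  r:2·1+0+8⇒10  c:6
row: 20 vs 10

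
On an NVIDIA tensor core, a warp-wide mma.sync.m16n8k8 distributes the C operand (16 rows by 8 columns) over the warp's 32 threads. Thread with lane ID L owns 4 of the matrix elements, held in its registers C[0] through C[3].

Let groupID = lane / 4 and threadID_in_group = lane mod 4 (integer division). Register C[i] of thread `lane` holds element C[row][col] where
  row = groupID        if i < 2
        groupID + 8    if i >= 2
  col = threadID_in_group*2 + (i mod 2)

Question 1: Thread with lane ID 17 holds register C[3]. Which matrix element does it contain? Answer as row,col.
lane 17->17/4=4, 17 mod 4=1
i=3  r:4+8->12  c:2·1+1->3

12,3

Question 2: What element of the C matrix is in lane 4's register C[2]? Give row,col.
4: gr=1,th=0
[2] (1+8,0*2+0) = (9,0)

9,0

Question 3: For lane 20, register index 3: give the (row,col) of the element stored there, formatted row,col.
13,1

L=20→G=20>>2=5, T=20&3=0
[3]→row 5+8=13  col 0·2+1=1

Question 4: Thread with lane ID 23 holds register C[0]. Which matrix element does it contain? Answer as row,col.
lane 23->23/4=5, 23 mod 4=3
i=0  r:5+0->5  c:2·3+0->6

5,6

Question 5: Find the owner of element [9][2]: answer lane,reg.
5,2

r=9→G=1,rhi=1  c=2→T=1,p=0
L=1*4+1=5  i=1*2+0=2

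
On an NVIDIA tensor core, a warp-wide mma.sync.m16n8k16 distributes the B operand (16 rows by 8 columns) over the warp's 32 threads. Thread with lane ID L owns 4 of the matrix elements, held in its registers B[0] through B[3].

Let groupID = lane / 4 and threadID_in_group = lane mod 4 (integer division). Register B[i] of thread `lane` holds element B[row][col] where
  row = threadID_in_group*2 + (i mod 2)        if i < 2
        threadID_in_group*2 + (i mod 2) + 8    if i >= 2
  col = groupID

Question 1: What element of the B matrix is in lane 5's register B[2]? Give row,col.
5: g=1,t=1
[2] (1*2+0+8,1) = (10,1)

10,1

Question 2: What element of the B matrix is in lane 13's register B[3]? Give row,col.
L=13->g=13>>2=3, t=13&3=1
[3]->row 1·2+1+8=11  col g=3

11,3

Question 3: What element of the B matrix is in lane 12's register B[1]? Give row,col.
lane 12→12/4=3, 12 mod 4=0
i=1  r:2·0+1+0→1  c:3

1,3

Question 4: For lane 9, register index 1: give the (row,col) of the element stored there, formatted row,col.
3,2

9: grp=2,tig=1
[1] (1*2+1+0,2) = (3,2)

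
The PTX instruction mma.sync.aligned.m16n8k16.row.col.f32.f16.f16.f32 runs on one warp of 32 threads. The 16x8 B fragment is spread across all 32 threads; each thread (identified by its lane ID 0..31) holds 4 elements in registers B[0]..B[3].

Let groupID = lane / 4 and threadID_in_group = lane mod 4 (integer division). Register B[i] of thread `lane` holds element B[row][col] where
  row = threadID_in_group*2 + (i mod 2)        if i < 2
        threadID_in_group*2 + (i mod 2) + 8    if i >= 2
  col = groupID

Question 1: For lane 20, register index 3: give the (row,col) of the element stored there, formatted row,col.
20: G=5,T=0
[3] (0*2+1+8,5) = (9,5)

9,5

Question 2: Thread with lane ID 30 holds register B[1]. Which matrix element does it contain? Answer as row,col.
L=30=>grp=30>>2=7, tig=30&3=2
[1]=>row 2·2+1+0=5  col grp=7

5,7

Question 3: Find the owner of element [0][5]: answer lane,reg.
c: 5->gid=5  r: 0->r8=0,tid=0,i&1=0
L=5*4+0=20  i=0*2+0=0

20,0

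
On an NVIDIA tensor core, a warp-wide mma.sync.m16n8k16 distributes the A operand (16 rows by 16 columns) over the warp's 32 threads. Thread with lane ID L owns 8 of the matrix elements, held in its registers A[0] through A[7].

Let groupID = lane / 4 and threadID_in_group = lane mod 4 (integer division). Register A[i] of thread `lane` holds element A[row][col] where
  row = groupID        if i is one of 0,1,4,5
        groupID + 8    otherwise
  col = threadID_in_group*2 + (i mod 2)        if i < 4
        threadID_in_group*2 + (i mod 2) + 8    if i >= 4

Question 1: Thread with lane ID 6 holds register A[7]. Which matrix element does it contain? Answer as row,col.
9,13

lane 6: G=1 (6/4), T=2 (6%4)
i=7: r=1+8=9, c=2*2+1+8=13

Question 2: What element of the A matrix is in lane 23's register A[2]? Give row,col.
13,6

lane 23: g=5 (23/4), t=3 (23%4)
i=2: r=5+8=13, c=3*2+0+0=6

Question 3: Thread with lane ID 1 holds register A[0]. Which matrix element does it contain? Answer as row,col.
L=1=>grp=1>>2=0, tig=1&3=1
[0]=>row 0+0=0  col 1·2+0+0=2

0,2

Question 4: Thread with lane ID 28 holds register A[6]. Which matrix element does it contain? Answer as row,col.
15,8

lane 28→28/4=7, 28 mod 4=0
i=6  r:7+8→15  c:2·0+0+8→8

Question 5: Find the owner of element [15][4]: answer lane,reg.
r:15=>grp=7,rB=1  c:4=>cB=0,tig=2,lo=0
L=7*4+2=30  i=0*4+1*2+0=2

30,2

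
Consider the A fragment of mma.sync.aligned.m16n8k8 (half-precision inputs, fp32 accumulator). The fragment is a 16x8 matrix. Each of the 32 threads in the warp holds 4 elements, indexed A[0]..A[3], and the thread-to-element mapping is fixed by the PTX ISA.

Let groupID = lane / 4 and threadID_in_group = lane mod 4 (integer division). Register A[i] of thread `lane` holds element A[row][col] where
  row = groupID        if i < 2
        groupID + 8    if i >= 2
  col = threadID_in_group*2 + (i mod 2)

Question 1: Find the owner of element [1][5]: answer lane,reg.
r=1→G=1,rhi=0  c=5→T=2,p=1
L=1*4+2=6  i=0*2+1=1

6,1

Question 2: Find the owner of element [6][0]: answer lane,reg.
r=6->g=6,rb=0  c=0->t=0,b0=0
L=6*4+0=24  i=0*2+0=0

24,0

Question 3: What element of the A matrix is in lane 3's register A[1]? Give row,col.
0,7

lane 3: G=0 (3/4), T=3 (3%4)
i=1: r=0+0=0, c=3*2+1=7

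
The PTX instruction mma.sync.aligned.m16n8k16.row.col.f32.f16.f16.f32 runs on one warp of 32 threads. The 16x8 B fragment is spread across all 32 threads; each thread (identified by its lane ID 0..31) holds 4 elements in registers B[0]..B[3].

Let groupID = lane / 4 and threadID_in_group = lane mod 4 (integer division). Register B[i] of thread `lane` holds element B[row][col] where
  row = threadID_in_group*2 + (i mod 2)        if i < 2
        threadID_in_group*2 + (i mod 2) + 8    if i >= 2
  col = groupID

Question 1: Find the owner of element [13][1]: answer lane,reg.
6,3

c=1⇒gr=1  r=13⇒Rb=1,th=2,odd=1
L=1*4+2=6  i=1*2+1=3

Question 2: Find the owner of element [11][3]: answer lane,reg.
c:3=>grp=3  r:11=>rB=1,tig=1,lo=1
L=3*4+1=13  i=1*2+1=3

13,3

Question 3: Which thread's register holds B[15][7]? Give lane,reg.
c: 7->gid=7  r: 15->r8=1,tid=3,i&1=1
L=7*4+3=31  i=1*2+1=3

31,3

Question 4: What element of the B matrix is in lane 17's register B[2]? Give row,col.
10,4

lane 17->17/4=4, 17 mod 4=1
i=2  r:2·1+0+8->10  c:4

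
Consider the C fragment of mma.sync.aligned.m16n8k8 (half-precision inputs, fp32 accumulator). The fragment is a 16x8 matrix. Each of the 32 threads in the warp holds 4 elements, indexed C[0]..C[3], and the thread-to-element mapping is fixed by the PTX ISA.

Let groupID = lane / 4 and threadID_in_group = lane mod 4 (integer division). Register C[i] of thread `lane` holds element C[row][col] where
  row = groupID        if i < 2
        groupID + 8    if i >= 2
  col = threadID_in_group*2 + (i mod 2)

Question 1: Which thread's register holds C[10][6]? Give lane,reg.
11,2

r=10→G=2,rhi=1  c=6→T=3,p=0
L=2*4+3=11  i=1*2+0=2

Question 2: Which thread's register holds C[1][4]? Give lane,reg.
r: 1->gid=1,r8=0  c: 4->tid=2,i&1=0
L=1*4+2=6  i=0*2+0=0

6,0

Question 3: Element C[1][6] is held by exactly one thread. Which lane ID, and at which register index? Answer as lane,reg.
7,0

r:1=>grp=1,rB=0  c:6=>tig=3,lo=0
L=1*4+3=7  i=0*2+0=0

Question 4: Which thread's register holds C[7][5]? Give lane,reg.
r: 7->gid=7,r8=0  c: 5->tid=2,i&1=1
L=7*4+2=30  i=0*2+1=1

30,1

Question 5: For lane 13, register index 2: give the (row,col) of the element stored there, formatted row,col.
11,2

lane 13: gid=3 (13/4), tid=1 (13%4)
i=2: r=3+8=11, c=1*2+0=2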